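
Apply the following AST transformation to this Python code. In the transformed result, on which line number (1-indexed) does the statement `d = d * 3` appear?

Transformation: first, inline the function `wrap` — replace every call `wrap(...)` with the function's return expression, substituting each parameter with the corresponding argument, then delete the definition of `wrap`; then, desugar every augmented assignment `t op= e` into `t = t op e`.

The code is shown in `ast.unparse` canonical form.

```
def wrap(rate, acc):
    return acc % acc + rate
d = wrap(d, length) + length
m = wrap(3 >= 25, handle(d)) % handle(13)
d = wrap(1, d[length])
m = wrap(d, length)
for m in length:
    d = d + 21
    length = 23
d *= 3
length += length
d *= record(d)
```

8

Transformed code:
d = length % length + d + length
m = (handle(d) % handle(d) + (3 >= 25)) % handle(13)
d = d[length] % d[length] + 1
m = length % length + d
for m in length:
    d = d + 21
    length = 23
d = d * 3
length = length + length
d = d * record(d)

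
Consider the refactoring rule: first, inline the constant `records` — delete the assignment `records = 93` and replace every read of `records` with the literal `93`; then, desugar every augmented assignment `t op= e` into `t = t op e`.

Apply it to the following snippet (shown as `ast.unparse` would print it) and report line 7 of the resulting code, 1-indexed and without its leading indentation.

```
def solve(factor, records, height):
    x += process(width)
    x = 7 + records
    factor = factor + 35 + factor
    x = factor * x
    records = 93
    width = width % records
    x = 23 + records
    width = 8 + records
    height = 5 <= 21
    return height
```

x = 23 + 93

Transformed code:
def solve(factor, records, height):
    x = x + process(width)
    x = 7 + 93
    factor = factor + 35 + factor
    x = factor * x
    width = width % 93
    x = 23 + 93
    width = 8 + 93
    height = 5 <= 21
    return height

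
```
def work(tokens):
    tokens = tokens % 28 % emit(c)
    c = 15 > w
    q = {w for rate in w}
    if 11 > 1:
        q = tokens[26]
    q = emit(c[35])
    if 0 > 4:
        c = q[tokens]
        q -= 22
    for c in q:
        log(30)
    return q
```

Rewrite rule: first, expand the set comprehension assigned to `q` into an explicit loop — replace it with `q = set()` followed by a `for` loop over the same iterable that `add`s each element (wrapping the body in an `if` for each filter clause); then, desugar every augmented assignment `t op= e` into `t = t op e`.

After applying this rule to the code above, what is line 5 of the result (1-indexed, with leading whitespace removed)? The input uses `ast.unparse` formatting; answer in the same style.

Transformed code:
def work(tokens):
    tokens = tokens % 28 % emit(c)
    c = 15 > w
    q = set()
    for rate in w:
        q.add(w)
    if 11 > 1:
        q = tokens[26]
    q = emit(c[35])
    if 0 > 4:
        c = q[tokens]
        q = q - 22
    for c in q:
        log(30)
    return q

for rate in w:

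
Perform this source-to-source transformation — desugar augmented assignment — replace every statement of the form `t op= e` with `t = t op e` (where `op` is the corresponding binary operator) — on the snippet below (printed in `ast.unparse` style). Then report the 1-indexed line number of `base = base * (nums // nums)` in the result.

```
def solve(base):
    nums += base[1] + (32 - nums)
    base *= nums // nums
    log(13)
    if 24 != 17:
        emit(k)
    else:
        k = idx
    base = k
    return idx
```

3

Transformed code:
def solve(base):
    nums = nums + (base[1] + (32 - nums))
    base = base * (nums // nums)
    log(13)
    if 24 != 17:
        emit(k)
    else:
        k = idx
    base = k
    return idx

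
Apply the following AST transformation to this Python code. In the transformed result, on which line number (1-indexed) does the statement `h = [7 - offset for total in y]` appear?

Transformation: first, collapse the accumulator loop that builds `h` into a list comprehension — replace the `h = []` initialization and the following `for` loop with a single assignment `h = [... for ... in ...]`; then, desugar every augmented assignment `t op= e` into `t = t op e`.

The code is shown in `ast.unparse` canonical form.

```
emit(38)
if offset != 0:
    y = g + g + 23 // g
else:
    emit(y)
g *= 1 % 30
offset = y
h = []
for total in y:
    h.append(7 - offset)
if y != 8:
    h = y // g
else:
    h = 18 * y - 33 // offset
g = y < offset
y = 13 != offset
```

8

Transformed code:
emit(38)
if offset != 0:
    y = g + g + 23 // g
else:
    emit(y)
g = g * (1 % 30)
offset = y
h = [7 - offset for total in y]
if y != 8:
    h = y // g
else:
    h = 18 * y - 33 // offset
g = y < offset
y = 13 != offset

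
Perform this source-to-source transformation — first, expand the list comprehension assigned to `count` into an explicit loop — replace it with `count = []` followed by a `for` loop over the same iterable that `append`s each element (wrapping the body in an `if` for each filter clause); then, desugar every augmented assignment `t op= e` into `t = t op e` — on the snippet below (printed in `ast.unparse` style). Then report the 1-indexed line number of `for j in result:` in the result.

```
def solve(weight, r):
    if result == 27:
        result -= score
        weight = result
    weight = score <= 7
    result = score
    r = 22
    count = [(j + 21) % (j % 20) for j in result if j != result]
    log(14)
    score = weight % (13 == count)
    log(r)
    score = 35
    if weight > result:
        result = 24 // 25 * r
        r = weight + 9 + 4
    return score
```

Transformed code:
def solve(weight, r):
    if result == 27:
        result = result - score
        weight = result
    weight = score <= 7
    result = score
    r = 22
    count = []
    for j in result:
        if j != result:
            count.append((j + 21) % (j % 20))
    log(14)
    score = weight % (13 == count)
    log(r)
    score = 35
    if weight > result:
        result = 24 // 25 * r
        r = weight + 9 + 4
    return score

9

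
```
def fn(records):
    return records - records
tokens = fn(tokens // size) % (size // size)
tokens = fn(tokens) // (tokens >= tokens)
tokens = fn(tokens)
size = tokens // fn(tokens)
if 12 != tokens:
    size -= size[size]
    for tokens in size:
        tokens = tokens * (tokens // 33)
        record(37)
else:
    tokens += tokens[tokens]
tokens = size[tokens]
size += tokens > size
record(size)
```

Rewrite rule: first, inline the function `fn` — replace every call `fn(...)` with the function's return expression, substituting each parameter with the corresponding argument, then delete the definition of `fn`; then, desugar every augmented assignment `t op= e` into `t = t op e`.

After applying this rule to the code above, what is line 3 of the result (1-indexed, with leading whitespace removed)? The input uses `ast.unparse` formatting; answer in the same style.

tokens = tokens - tokens

Transformed code:
tokens = (tokens // size - tokens // size) % (size // size)
tokens = (tokens - tokens) // (tokens >= tokens)
tokens = tokens - tokens
size = tokens // (tokens - tokens)
if 12 != tokens:
    size = size - size[size]
    for tokens in size:
        tokens = tokens * (tokens // 33)
        record(37)
else:
    tokens = tokens + tokens[tokens]
tokens = size[tokens]
size = size + (tokens > size)
record(size)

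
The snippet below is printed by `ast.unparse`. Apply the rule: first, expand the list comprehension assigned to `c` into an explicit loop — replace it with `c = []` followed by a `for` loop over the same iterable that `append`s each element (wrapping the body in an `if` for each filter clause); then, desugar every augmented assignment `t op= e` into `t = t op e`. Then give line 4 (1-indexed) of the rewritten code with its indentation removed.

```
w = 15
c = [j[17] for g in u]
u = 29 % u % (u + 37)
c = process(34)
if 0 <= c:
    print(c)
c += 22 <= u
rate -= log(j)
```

Transformed code:
w = 15
c = []
for g in u:
    c.append(j[17])
u = 29 % u % (u + 37)
c = process(34)
if 0 <= c:
    print(c)
c = c + (22 <= u)
rate = rate - log(j)

c.append(j[17])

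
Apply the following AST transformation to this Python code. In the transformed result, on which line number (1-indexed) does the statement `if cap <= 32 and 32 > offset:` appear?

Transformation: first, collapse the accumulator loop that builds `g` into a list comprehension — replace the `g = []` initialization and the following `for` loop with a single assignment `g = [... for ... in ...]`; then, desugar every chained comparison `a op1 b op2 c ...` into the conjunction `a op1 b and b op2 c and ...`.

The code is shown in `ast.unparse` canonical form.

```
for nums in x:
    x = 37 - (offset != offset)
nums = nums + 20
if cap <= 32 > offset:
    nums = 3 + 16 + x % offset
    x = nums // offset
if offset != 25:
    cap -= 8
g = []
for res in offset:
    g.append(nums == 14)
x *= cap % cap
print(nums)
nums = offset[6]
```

Transformed code:
for nums in x:
    x = 37 - (offset != offset)
nums = nums + 20
if cap <= 32 and 32 > offset:
    nums = 3 + 16 + x % offset
    x = nums // offset
if offset != 25:
    cap -= 8
g = [nums == 14 for res in offset]
x *= cap % cap
print(nums)
nums = offset[6]

4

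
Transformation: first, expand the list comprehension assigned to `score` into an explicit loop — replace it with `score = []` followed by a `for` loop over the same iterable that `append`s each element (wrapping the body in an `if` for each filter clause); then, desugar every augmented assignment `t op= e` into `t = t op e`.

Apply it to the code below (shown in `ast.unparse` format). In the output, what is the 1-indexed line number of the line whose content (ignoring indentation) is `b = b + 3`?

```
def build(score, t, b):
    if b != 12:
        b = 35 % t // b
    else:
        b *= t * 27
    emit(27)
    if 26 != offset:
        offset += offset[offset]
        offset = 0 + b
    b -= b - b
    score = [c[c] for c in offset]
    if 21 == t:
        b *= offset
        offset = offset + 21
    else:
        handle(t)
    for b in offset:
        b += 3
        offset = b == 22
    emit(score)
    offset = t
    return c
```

20

Transformed code:
def build(score, t, b):
    if b != 12:
        b = 35 % t // b
    else:
        b = b * (t * 27)
    emit(27)
    if 26 != offset:
        offset = offset + offset[offset]
        offset = 0 + b
    b = b - (b - b)
    score = []
    for c in offset:
        score.append(c[c])
    if 21 == t:
        b = b * offset
        offset = offset + 21
    else:
        handle(t)
    for b in offset:
        b = b + 3
        offset = b == 22
    emit(score)
    offset = t
    return c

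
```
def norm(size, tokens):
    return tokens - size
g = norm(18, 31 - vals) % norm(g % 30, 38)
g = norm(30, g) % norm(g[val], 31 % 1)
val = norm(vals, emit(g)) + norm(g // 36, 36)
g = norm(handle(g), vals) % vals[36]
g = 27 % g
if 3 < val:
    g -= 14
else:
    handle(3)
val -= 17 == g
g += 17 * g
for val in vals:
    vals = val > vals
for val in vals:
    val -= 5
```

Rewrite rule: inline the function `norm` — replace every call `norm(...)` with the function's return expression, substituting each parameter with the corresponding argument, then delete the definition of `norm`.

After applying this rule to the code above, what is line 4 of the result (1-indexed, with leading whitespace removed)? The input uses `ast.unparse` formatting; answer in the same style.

g = (vals - handle(g)) % vals[36]

Transformed code:
g = (31 - vals - 18) % (38 - g % 30)
g = (g - 30) % (31 % 1 - g[val])
val = emit(g) - vals + (36 - g // 36)
g = (vals - handle(g)) % vals[36]
g = 27 % g
if 3 < val:
    g -= 14
else:
    handle(3)
val -= 17 == g
g += 17 * g
for val in vals:
    vals = val > vals
for val in vals:
    val -= 5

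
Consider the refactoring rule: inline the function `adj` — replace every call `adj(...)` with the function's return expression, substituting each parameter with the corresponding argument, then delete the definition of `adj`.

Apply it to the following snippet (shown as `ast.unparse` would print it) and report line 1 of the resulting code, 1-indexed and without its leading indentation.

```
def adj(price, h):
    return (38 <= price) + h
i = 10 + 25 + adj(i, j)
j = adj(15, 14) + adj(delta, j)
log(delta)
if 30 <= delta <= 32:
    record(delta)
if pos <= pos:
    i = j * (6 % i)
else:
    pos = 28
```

i = 10 + 25 + ((38 <= i) + j)

Transformed code:
i = 10 + 25 + ((38 <= i) + j)
j = (38 <= 15) + 14 + ((38 <= delta) + j)
log(delta)
if 30 <= delta <= 32:
    record(delta)
if pos <= pos:
    i = j * (6 % i)
else:
    pos = 28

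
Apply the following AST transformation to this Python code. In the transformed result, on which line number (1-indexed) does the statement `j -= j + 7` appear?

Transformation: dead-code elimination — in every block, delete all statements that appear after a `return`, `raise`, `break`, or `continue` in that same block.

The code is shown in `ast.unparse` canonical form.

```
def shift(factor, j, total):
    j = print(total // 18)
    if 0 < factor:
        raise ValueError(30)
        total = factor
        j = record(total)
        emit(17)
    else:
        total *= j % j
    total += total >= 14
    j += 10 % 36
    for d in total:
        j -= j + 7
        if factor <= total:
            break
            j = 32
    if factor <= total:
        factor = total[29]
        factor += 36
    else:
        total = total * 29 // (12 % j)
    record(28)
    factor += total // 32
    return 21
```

Transformed code:
def shift(factor, j, total):
    j = print(total // 18)
    if 0 < factor:
        raise ValueError(30)
    else:
        total *= j % j
    total += total >= 14
    j += 10 % 36
    for d in total:
        j -= j + 7
        if factor <= total:
            break
    if factor <= total:
        factor = total[29]
        factor += 36
    else:
        total = total * 29 // (12 % j)
    record(28)
    factor += total // 32
    return 21

10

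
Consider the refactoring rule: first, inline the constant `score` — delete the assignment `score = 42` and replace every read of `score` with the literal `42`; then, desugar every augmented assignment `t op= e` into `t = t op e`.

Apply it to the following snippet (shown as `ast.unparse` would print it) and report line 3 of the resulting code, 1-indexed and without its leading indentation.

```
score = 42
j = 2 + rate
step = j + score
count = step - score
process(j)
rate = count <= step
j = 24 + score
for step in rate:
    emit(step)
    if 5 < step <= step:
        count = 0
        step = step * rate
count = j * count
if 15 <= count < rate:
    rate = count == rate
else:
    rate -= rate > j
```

Transformed code:
j = 2 + rate
step = j + 42
count = step - 42
process(j)
rate = count <= step
j = 24 + 42
for step in rate:
    emit(step)
    if 5 < step <= step:
        count = 0
        step = step * rate
count = j * count
if 15 <= count < rate:
    rate = count == rate
else:
    rate = rate - (rate > j)

count = step - 42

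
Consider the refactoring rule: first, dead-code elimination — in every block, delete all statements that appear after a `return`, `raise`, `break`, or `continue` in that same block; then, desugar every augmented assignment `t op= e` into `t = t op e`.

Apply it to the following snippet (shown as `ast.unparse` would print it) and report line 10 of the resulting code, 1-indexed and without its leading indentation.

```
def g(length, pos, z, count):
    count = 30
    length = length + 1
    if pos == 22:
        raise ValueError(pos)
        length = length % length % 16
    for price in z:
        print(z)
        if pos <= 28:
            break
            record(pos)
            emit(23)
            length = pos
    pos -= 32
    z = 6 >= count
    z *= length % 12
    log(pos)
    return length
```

Transformed code:
def g(length, pos, z, count):
    count = 30
    length = length + 1
    if pos == 22:
        raise ValueError(pos)
    for price in z:
        print(z)
        if pos <= 28:
            break
    pos = pos - 32
    z = 6 >= count
    z = z * (length % 12)
    log(pos)
    return length

pos = pos - 32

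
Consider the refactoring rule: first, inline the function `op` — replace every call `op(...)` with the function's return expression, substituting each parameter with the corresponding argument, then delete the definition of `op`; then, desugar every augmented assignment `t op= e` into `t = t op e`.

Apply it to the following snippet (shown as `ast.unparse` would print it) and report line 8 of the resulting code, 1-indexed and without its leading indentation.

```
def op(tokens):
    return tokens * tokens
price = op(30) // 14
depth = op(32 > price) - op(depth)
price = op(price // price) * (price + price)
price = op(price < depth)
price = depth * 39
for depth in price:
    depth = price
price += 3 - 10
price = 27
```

Transformed code:
price = 30 * 30 // 14
depth = (32 > price) * (32 > price) - depth * depth
price = price // price * (price // price) * (price + price)
price = (price < depth) * (price < depth)
price = depth * 39
for depth in price:
    depth = price
price = price + (3 - 10)
price = 27

price = price + (3 - 10)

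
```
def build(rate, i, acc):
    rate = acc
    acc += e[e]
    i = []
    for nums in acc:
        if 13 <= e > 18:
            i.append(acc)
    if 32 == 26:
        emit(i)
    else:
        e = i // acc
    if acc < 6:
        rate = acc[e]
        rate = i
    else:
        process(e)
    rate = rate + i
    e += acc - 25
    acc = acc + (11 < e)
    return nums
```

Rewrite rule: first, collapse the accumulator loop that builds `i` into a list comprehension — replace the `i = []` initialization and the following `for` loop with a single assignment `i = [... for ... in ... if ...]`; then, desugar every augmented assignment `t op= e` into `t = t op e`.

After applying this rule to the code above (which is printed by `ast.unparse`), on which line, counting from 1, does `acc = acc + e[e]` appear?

3

Transformed code:
def build(rate, i, acc):
    rate = acc
    acc = acc + e[e]
    i = [acc for nums in acc if 13 <= e > 18]
    if 32 == 26:
        emit(i)
    else:
        e = i // acc
    if acc < 6:
        rate = acc[e]
        rate = i
    else:
        process(e)
    rate = rate + i
    e = e + (acc - 25)
    acc = acc + (11 < e)
    return nums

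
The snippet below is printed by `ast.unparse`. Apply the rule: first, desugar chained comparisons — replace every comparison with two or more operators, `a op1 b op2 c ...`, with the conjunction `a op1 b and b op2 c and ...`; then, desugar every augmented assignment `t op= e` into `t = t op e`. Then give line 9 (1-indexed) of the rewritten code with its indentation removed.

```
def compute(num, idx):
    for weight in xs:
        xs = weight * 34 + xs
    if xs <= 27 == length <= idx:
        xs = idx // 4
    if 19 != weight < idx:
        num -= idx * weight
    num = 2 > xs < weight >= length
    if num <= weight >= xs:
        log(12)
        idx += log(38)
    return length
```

Transformed code:
def compute(num, idx):
    for weight in xs:
        xs = weight * 34 + xs
    if xs <= 27 and 27 == length and (length <= idx):
        xs = idx // 4
    if 19 != weight and weight < idx:
        num = num - idx * weight
    num = 2 > xs and xs < weight and (weight >= length)
    if num <= weight and weight >= xs:
        log(12)
        idx = idx + log(38)
    return length

if num <= weight and weight >= xs:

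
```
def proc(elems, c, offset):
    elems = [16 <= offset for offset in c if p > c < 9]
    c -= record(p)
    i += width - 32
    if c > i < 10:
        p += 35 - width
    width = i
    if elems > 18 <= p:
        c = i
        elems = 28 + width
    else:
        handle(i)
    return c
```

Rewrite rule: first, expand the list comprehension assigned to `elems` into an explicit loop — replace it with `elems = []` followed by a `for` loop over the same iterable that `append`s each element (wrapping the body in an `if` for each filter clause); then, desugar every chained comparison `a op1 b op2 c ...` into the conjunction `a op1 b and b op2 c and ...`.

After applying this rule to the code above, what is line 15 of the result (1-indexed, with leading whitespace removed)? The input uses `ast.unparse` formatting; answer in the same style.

handle(i)

Transformed code:
def proc(elems, c, offset):
    elems = []
    for offset in c:
        if p > c and c < 9:
            elems.append(16 <= offset)
    c -= record(p)
    i += width - 32
    if c > i and i < 10:
        p += 35 - width
    width = i
    if elems > 18 and 18 <= p:
        c = i
        elems = 28 + width
    else:
        handle(i)
    return c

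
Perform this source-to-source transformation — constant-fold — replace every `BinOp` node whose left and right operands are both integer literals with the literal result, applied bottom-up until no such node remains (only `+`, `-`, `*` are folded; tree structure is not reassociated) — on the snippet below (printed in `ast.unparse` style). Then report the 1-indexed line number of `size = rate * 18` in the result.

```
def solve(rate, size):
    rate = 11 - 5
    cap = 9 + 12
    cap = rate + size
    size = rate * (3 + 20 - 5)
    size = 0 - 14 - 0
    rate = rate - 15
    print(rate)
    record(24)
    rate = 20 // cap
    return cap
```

Transformed code:
def solve(rate, size):
    rate = 6
    cap = 21
    cap = rate + size
    size = rate * 18
    size = -14
    rate = rate - 15
    print(rate)
    record(24)
    rate = 20 // cap
    return cap

5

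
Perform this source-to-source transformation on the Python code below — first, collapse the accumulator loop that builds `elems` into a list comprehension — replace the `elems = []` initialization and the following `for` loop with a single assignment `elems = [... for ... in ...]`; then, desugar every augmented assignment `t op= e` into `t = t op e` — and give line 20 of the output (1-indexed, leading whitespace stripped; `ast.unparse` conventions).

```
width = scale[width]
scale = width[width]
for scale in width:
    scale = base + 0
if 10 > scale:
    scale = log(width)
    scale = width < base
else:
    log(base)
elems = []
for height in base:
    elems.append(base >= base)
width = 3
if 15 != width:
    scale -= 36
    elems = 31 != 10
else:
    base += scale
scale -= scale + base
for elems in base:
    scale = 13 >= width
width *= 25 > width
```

width = width * (25 > width)

Transformed code:
width = scale[width]
scale = width[width]
for scale in width:
    scale = base + 0
if 10 > scale:
    scale = log(width)
    scale = width < base
else:
    log(base)
elems = [base >= base for height in base]
width = 3
if 15 != width:
    scale = scale - 36
    elems = 31 != 10
else:
    base = base + scale
scale = scale - (scale + base)
for elems in base:
    scale = 13 >= width
width = width * (25 > width)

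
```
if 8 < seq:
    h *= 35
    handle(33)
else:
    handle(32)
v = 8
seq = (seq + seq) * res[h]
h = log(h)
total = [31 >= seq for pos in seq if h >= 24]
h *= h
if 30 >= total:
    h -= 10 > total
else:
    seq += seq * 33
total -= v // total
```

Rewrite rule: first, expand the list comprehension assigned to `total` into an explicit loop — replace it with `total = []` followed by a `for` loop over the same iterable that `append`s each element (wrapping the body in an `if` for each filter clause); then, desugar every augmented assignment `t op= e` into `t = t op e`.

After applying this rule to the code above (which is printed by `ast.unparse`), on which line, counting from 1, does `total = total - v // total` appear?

18

Transformed code:
if 8 < seq:
    h = h * 35
    handle(33)
else:
    handle(32)
v = 8
seq = (seq + seq) * res[h]
h = log(h)
total = []
for pos in seq:
    if h >= 24:
        total.append(31 >= seq)
h = h * h
if 30 >= total:
    h = h - (10 > total)
else:
    seq = seq + seq * 33
total = total - v // total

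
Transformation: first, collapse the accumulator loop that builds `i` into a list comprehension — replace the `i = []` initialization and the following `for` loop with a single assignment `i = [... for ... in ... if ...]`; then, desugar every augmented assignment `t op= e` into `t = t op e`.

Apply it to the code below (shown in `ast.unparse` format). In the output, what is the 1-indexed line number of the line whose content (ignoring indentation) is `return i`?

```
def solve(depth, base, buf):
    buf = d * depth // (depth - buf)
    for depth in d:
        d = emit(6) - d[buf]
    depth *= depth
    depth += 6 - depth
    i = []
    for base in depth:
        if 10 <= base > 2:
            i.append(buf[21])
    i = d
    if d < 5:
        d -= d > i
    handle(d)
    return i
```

12

Transformed code:
def solve(depth, base, buf):
    buf = d * depth // (depth - buf)
    for depth in d:
        d = emit(6) - d[buf]
    depth = depth * depth
    depth = depth + (6 - depth)
    i = [buf[21] for base in depth if 10 <= base > 2]
    i = d
    if d < 5:
        d = d - (d > i)
    handle(d)
    return i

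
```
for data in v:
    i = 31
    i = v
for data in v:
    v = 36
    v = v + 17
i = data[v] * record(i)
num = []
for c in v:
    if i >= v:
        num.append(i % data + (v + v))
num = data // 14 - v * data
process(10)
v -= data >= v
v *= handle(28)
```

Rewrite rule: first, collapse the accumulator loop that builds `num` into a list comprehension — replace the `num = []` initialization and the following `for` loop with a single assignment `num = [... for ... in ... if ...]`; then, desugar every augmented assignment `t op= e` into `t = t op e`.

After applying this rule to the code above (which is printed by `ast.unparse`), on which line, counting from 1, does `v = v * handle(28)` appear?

12

Transformed code:
for data in v:
    i = 31
    i = v
for data in v:
    v = 36
    v = v + 17
i = data[v] * record(i)
num = [i % data + (v + v) for c in v if i >= v]
num = data // 14 - v * data
process(10)
v = v - (data >= v)
v = v * handle(28)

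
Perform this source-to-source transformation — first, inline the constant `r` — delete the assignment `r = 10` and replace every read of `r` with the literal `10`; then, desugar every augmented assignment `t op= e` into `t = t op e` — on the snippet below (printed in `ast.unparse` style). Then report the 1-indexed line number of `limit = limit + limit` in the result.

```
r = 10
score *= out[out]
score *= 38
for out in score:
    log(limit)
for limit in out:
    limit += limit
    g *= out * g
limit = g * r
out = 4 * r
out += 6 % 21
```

6

Transformed code:
score = score * out[out]
score = score * 38
for out in score:
    log(limit)
for limit in out:
    limit = limit + limit
    g = g * (out * g)
limit = g * 10
out = 4 * 10
out = out + 6 % 21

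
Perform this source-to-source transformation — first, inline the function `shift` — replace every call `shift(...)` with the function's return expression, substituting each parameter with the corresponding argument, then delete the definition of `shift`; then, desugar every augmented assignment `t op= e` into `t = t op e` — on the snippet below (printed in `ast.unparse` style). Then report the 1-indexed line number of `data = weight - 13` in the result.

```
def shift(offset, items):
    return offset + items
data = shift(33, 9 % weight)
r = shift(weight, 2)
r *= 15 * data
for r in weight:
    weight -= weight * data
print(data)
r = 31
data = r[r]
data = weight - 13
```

9

Transformed code:
data = 33 + 9 % weight
r = weight + 2
r = r * (15 * data)
for r in weight:
    weight = weight - weight * data
print(data)
r = 31
data = r[r]
data = weight - 13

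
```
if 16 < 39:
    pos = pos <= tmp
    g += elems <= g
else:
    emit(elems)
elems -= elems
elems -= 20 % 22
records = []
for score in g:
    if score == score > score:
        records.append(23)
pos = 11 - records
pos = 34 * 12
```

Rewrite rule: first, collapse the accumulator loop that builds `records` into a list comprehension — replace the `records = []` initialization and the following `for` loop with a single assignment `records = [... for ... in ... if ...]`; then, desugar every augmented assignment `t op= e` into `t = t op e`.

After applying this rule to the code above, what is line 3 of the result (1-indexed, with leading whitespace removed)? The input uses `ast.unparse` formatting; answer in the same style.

g = g + (elems <= g)

Transformed code:
if 16 < 39:
    pos = pos <= tmp
    g = g + (elems <= g)
else:
    emit(elems)
elems = elems - elems
elems = elems - 20 % 22
records = [23 for score in g if score == score > score]
pos = 11 - records
pos = 34 * 12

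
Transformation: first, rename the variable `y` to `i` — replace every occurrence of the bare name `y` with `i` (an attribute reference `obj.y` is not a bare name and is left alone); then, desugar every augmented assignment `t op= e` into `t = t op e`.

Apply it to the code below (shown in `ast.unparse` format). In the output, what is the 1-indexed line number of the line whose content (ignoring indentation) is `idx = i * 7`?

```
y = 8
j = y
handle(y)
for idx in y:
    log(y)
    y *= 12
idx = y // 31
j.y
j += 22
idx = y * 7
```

10

Transformed code:
i = 8
j = i
handle(i)
for idx in i:
    log(i)
    i = i * 12
idx = i // 31
j.y
j = j + 22
idx = i * 7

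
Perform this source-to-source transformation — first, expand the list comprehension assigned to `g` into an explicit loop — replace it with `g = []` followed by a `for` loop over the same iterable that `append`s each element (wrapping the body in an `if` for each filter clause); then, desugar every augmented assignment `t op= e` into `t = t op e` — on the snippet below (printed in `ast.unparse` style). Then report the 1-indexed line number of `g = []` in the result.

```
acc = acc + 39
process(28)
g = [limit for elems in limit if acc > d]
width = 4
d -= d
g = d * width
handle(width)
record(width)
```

Transformed code:
acc = acc + 39
process(28)
g = []
for elems in limit:
    if acc > d:
        g.append(limit)
width = 4
d = d - d
g = d * width
handle(width)
record(width)

3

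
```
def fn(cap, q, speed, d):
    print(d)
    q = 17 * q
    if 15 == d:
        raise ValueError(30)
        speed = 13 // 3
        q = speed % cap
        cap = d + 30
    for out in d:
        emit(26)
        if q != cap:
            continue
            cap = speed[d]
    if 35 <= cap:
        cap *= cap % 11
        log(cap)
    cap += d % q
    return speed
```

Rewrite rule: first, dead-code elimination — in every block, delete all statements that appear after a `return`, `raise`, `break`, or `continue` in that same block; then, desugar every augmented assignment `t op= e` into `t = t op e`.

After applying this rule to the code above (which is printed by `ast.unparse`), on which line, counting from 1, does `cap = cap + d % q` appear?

Transformed code:
def fn(cap, q, speed, d):
    print(d)
    q = 17 * q
    if 15 == d:
        raise ValueError(30)
    for out in d:
        emit(26)
        if q != cap:
            continue
    if 35 <= cap:
        cap = cap * (cap % 11)
        log(cap)
    cap = cap + d % q
    return speed

13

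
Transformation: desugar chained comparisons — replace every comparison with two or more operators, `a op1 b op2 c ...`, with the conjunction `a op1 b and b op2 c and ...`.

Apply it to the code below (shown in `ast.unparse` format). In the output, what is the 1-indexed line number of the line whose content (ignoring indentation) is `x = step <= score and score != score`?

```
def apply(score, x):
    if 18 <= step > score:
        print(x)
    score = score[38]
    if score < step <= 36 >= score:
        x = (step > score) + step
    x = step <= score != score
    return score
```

7

Transformed code:
def apply(score, x):
    if 18 <= step and step > score:
        print(x)
    score = score[38]
    if score < step and step <= 36 and (36 >= score):
        x = (step > score) + step
    x = step <= score and score != score
    return score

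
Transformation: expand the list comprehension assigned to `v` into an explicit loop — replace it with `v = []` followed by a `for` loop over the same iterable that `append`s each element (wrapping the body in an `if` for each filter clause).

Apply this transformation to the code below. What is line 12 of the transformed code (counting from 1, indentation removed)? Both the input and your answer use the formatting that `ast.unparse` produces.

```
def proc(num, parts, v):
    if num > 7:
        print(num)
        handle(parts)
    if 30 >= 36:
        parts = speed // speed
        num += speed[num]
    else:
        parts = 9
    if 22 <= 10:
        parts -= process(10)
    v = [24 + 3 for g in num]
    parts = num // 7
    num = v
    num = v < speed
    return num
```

v = []

Transformed code:
def proc(num, parts, v):
    if num > 7:
        print(num)
        handle(parts)
    if 30 >= 36:
        parts = speed // speed
        num += speed[num]
    else:
        parts = 9
    if 22 <= 10:
        parts -= process(10)
    v = []
    for g in num:
        v.append(24 + 3)
    parts = num // 7
    num = v
    num = v < speed
    return num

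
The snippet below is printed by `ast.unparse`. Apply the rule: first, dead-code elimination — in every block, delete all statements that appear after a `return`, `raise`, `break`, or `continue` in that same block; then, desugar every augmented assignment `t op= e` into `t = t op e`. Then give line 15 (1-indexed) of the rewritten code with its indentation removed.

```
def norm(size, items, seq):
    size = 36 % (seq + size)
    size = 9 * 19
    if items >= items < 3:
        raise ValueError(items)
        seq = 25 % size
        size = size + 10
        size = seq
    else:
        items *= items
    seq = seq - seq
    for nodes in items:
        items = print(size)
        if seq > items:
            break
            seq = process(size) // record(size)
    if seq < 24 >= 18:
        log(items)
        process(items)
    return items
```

Transformed code:
def norm(size, items, seq):
    size = 36 % (seq + size)
    size = 9 * 19
    if items >= items < 3:
        raise ValueError(items)
    else:
        items = items * items
    seq = seq - seq
    for nodes in items:
        items = print(size)
        if seq > items:
            break
    if seq < 24 >= 18:
        log(items)
        process(items)
    return items

process(items)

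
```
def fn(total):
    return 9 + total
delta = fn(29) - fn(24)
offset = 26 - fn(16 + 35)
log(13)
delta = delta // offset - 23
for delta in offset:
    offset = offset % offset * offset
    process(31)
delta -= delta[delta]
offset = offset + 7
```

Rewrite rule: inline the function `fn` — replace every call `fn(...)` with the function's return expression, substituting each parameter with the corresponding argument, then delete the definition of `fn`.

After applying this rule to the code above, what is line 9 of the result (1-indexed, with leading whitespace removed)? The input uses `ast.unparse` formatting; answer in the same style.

offset = offset + 7

Transformed code:
delta = 9 + 29 - (9 + 24)
offset = 26 - (9 + (16 + 35))
log(13)
delta = delta // offset - 23
for delta in offset:
    offset = offset % offset * offset
    process(31)
delta -= delta[delta]
offset = offset + 7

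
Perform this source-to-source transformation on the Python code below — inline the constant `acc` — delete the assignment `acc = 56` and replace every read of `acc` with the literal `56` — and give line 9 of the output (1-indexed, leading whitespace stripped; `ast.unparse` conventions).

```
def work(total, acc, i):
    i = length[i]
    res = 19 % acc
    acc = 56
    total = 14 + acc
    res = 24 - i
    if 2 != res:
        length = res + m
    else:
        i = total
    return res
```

Transformed code:
def work(total, acc, i):
    i = length[i]
    res = 19 % 56
    total = 14 + 56
    res = 24 - i
    if 2 != res:
        length = res + m
    else:
        i = total
    return res

i = total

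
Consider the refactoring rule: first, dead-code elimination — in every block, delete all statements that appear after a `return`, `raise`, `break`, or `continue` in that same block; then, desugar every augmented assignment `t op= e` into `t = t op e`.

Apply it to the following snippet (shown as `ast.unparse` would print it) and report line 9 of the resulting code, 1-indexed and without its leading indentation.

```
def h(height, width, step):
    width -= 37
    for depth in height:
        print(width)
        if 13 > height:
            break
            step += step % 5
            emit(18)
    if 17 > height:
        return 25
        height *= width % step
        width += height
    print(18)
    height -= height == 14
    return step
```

print(18)

Transformed code:
def h(height, width, step):
    width = width - 37
    for depth in height:
        print(width)
        if 13 > height:
            break
    if 17 > height:
        return 25
    print(18)
    height = height - (height == 14)
    return step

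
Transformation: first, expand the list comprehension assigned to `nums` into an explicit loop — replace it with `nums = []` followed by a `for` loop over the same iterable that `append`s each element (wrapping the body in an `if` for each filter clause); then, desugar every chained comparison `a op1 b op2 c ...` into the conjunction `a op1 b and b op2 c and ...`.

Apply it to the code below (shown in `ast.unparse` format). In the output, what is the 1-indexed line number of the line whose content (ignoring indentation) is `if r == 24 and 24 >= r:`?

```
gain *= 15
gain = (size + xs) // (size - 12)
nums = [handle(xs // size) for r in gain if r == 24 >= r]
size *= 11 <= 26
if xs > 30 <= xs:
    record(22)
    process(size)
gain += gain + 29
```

5

Transformed code:
gain *= 15
gain = (size + xs) // (size - 12)
nums = []
for r in gain:
    if r == 24 and 24 >= r:
        nums.append(handle(xs // size))
size *= 11 <= 26
if xs > 30 and 30 <= xs:
    record(22)
    process(size)
gain += gain + 29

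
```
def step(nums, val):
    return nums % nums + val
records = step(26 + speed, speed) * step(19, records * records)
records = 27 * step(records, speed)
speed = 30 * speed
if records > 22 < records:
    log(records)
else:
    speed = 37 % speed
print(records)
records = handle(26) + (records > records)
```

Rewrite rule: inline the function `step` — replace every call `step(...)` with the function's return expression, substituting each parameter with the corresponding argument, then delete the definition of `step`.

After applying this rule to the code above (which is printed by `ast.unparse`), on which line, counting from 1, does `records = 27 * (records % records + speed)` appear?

2

Transformed code:
records = ((26 + speed) % (26 + speed) + speed) * (19 % 19 + records * records)
records = 27 * (records % records + speed)
speed = 30 * speed
if records > 22 < records:
    log(records)
else:
    speed = 37 % speed
print(records)
records = handle(26) + (records > records)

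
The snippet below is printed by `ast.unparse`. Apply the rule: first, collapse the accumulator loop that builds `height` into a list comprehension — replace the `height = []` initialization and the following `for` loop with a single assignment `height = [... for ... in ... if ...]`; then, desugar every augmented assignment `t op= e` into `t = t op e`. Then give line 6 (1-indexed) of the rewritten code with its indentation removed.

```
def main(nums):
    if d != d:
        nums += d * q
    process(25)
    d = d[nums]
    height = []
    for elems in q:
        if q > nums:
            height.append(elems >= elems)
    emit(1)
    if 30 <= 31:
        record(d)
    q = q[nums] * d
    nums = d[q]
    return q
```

Transformed code:
def main(nums):
    if d != d:
        nums = nums + d * q
    process(25)
    d = d[nums]
    height = [elems >= elems for elems in q if q > nums]
    emit(1)
    if 30 <= 31:
        record(d)
    q = q[nums] * d
    nums = d[q]
    return q

height = [elems >= elems for elems in q if q > nums]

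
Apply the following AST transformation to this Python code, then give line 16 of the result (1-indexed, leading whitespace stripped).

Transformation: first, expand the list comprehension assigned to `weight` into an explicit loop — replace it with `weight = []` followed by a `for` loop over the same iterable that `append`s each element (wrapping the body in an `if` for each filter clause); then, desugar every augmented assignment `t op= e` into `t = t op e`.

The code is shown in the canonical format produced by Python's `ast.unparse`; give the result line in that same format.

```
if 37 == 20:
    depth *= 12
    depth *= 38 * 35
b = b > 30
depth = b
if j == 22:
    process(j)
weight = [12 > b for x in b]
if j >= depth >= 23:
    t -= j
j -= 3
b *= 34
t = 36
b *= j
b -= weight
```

Transformed code:
if 37 == 20:
    depth = depth * 12
    depth = depth * (38 * 35)
b = b > 30
depth = b
if j == 22:
    process(j)
weight = []
for x in b:
    weight.append(12 > b)
if j >= depth >= 23:
    t = t - j
j = j - 3
b = b * 34
t = 36
b = b * j
b = b - weight

b = b * j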